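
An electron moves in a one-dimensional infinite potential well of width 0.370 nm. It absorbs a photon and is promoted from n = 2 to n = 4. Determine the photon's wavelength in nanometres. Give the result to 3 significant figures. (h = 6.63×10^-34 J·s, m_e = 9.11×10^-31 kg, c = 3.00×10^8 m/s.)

E_1 = h²/(8m_eL²) = 4.406×10^-19 J, so ΔE = (4² − 2²)E_1 = 5.287×10^-18 J.
λ = hc/ΔE = (6.63×10^-34·3.00×10^8)/5.287×10^-18 = 3.76×10^-8 m = 37.6 nm.

λ = 37.6 nm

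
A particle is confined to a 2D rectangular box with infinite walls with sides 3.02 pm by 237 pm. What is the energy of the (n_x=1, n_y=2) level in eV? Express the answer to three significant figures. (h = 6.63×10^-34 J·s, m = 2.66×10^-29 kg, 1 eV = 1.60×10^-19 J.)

E = 1.42×10^3 eV

For a 2D rectangular well E = (h²/8m)·Σ n_i²/L_i² = (6.63×10^-34)²/(8·2.66×10^-29) · [1²/(3.02 pm)² + 2²/(237 pm)²].
Evaluating gives E = 2.266×10^-16 J = 1.42×10^3 eV.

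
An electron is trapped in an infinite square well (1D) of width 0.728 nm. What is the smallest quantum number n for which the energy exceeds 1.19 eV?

n = 2

E_1 = h²/(8m_eL²) = 1.137×10^-19 J = 0.7097 eV.
Need n² > 1.19/0.7097 = 1.677, i.e. n > 1.295.
The smallest integer satisfying this is n = 2.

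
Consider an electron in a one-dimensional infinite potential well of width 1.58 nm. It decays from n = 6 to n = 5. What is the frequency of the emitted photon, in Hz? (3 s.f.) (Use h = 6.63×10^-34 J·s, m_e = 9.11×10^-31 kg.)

f = 4.01×10^14 Hz

E_1 = h²/(8m_eL²) = 2.416×10^-20 J and ΔE = (6² − 5²)E_1 = 2.658×10^-19 J.
f = ΔE/h = 2.658×10^-19/6.63×10^-34 = 4.01×10^14 Hz.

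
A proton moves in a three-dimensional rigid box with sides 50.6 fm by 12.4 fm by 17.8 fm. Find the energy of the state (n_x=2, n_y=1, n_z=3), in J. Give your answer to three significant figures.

For a 3D rectangular well E = (h²/8m_p)·Σ n_i²/L_i² = (6.626×10^-34)²/(8·1.673×10^-27) · [2²/(50.6 fm)² + 1²/(12.4 fm)² + 3²/(17.8 fm)²].
Evaluating gives E = 1.20×10^-12 J.

E = 1.20×10^-12 J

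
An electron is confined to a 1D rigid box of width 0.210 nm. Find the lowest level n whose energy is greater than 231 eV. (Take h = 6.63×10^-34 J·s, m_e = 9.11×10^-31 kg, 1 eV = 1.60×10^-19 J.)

n = 6

E_1 = h²/(8m_eL²) = 1.368×10^-18 J = 8.550 eV.
Need n² > 231/8.550 = 27.02, i.e. n > 5.198.
The smallest integer satisfying this is n = 6.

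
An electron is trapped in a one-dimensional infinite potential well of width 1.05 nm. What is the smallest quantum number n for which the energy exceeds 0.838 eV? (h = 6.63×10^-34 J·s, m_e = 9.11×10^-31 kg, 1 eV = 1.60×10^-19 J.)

n = 2

E_1 = h²/(8m_eL²) = 5.471×10^-20 J = 0.3419 eV.
Need n² > 0.838/0.3419 = 2.451, i.e. n > 1.566.
The smallest integer satisfying this is n = 2.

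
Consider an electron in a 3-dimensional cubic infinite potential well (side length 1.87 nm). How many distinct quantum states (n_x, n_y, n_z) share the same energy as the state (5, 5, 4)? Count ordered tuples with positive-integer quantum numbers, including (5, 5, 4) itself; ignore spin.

degeneracy = 12

The level has n_x² + n_y² + n_z² = 66. The ordered positive-integer solutions are (1, 1, 8), (1, 4, 7), (1, 7, 4), (1, 8, 1), (4, 1, 7), (4, 5, 5), (4, 7, 1), (5, 4, 5), (5, 5, 4), (7, 1, 4), (7, 4, 1), (8, 1, 1).
That gives 12 states.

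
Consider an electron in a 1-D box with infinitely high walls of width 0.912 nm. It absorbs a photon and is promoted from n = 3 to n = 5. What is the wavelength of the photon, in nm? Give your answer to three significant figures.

λ = 171 nm

E_1 = h²/(8m_eL²) = 7.244×10^-20 J, so ΔE = (5² − 3²)E_1 = 1.159×10^-18 J.
λ = hc/ΔE = (6.626×10^-34·2.998×10^8)/1.159×10^-18 = 1.71×10^-7 m = 171 nm.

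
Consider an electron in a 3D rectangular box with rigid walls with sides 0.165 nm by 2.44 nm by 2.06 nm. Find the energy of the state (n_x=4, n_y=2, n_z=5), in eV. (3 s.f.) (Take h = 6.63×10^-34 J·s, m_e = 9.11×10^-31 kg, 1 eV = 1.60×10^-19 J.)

E = 224 eV

For a 3D rectangular well E = (h²/8m_e)·Σ n_i²/L_i² = (6.63×10^-34)²/(8·9.11×10^-31) · [4²/(0.165 nm)² + 2²/(2.44 nm)² + 5²/(2.06 nm)²].
Evaluating gives E = 3.584×10^-17 J = 224 eV.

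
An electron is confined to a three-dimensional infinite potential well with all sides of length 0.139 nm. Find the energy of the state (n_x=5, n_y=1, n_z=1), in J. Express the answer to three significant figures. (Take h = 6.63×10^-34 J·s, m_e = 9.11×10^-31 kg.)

E = 8.43×10^-17 J

For a 3D rectangular well E = (h²/8m_e)·Σ n_i²/L_i² = (6.63×10^-34)²/(8·9.11×10^-31) · [5²/(0.139 nm)² + 1²/(0.139 nm)² + 1²/(0.139 nm)²].
Evaluating gives E = 8.43×10^-17 J.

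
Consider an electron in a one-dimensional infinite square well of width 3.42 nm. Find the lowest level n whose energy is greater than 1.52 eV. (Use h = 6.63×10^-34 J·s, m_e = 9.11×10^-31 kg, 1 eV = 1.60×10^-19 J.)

E_1 = h²/(8m_eL²) = 5.157×10^-21 J = 0.03223 eV.
Need n² > 1.52/0.03223 = 47.16, i.e. n > 6.867.
The smallest integer satisfying this is n = 7.

n = 7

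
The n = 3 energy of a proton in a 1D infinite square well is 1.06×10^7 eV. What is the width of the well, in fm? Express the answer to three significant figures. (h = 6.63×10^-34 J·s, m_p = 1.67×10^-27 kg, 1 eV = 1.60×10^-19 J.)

L = 13.2 fm

From E_n = n²h²/(8m_pL²), L = n·h/√(8m_pE_n).
E_3 = 1.06×10^7 eV = 1.696×10^-12 J, so L = 3·6.63×10^-34/√(8·1.67×10^-27·1.696×10^-12) = 1.32×10^-14 m = 13.2 fm.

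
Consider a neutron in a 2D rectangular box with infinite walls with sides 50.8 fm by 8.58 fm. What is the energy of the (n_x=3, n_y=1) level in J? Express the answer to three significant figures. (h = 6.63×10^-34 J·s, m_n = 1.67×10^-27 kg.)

E = 5.62×10^-13 J

For a 2D rectangular well E = (h²/8m_n)·Σ n_i²/L_i² = (6.63×10^-34)²/(8·1.67×10^-27) · [3²/(50.8 fm)² + 1²/(8.58 fm)²].
Evaluating gives E = 5.62×10^-13 J.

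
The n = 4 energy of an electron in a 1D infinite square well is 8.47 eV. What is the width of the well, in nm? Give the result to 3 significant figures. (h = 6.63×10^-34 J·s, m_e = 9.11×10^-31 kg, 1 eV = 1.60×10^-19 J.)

L = 0.844 nm

From E_n = n²h²/(8m_eL²), L = n·h/√(8m_eE_n).
E_4 = 8.47 eV = 1.355×10^-18 J, so L = 4·6.63×10^-34/√(8·9.11×10^-31·1.355×10^-18) = 8.44×10^-10 m = 0.844 nm.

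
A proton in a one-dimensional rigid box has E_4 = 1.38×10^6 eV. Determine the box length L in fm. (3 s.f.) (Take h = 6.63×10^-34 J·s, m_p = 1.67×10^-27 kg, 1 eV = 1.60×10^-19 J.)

L = 48.8 fm

From E_n = n²h²/(8m_pL²), L = n·h/√(8m_pE_n).
E_4 = 1.38×10^6 eV = 2.208×10^-13 J, so L = 4·6.63×10^-34/√(8·1.67×10^-27·2.208×10^-13) = 4.88×10^-14 m = 48.8 fm.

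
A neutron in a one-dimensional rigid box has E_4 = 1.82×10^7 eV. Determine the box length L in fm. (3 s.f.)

From E_n = n²h²/(8m_nL²), L = n·h/√(8m_nE_n).
E_4 = 1.82×10^7 eV = 2.916×10^-12 J, so L = 4·6.626×10^-34/√(8·1.675×10^-27·2.916×10^-12) = 1.34×10^-14 m = 13.4 fm.

L = 13.4 fm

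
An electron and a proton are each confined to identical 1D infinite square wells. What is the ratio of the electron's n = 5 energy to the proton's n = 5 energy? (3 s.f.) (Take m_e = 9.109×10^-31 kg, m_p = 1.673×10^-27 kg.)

E_n ∝ 1/m at fixed n and L, so the ratio is m_p/m_e = 1.673×10^-27/9.109×10^-31 = 1.84×10^3.

1.84×10^3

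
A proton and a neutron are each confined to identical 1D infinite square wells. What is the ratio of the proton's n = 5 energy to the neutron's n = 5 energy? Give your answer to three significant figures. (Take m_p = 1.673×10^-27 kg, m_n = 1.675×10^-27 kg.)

E_n ∝ 1/m at fixed n and L, so the ratio is m_n/m_p = 1.675×10^-27/1.673×10^-27 = 1.00.

1.00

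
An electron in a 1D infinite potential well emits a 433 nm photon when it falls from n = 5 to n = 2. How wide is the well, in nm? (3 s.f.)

The photon carries ΔE = hc/λ = 6.626×10^-34·2.998×10^8/4.33×10^-7 m = 4.588×10^-19 J.
Since ΔE = (5² − 2²)E_1, E_1 = 2.185×10^-20 J, and L = h/√(8m_eE_1) = 1.66×10^-9 m = 1.66 nm.

L = 1.66 nm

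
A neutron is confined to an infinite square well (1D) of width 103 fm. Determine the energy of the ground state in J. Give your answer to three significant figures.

For an infinite well E_n = n²h²/(8m_nL²), so E_1 = h²/(8m_nL²) = (6.626×10^-34)²/(8·1.675×10^-27·(1.03×10^-13 m)²) = 3.088×10^-15 J.

E_1 = 3.09×10^-15 J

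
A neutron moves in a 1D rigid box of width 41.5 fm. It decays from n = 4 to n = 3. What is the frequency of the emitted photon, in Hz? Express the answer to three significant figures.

E_1 = h²/(8m_nL²) = 1.902×10^-14 J and ΔE = (4² − 3²)E_1 = 1.331×10^-13 J.
f = ΔE/h = 1.331×10^-13/6.626×10^-34 = 2.01×10^20 Hz.

f = 2.01×10^20 Hz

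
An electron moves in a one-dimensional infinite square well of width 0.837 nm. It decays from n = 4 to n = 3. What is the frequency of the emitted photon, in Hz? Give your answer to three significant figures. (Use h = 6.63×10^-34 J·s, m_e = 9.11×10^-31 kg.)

f = 9.09×10^14 Hz

E_1 = h²/(8m_eL²) = 8.609×10^-20 J and ΔE = (4² − 3²)E_1 = 6.026×10^-19 J.
f = ΔE/h = 6.026×10^-19/6.63×10^-34 = 9.09×10^14 Hz.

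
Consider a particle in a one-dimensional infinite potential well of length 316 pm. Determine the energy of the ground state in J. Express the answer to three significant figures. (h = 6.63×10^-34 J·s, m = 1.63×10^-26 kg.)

E_1 = 3.38×10^-23 J

For an infinite well E_n = n²h²/(8mL²), so E_1 = h²/(8mL²) = (6.63×10^-34)²/(8·1.63×10^-26·(3.16×10^-10 m)²) = 3.376×10^-23 J.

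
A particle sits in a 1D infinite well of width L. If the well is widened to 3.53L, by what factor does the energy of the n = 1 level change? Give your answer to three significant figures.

0.0803

E_n ∝ 1/L², so the energy scales by 1/3.53² = 0.0803.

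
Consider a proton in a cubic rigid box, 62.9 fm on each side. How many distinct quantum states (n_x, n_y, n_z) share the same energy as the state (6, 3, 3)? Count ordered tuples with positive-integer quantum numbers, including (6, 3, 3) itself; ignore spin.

The level has n_x² + n_y² + n_z² = 54. The ordered positive-integer solutions are (1, 2, 7), (1, 7, 2), (2, 1, 7), (2, 5, 5), (2, 7, 1), (3, 3, 6), (3, 6, 3), (5, 2, 5), (5, 5, 2), (6, 3, 3), (7, 1, 2), (7, 2, 1).
That gives 12 states.

degeneracy = 12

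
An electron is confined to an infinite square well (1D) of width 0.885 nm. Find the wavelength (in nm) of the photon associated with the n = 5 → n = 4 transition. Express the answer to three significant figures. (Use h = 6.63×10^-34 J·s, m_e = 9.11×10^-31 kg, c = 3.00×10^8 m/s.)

E_1 = h²/(8m_eL²) = 7.701×10^-20 J, so ΔE = (5² − 4²)E_1 = 6.931×10^-19 J.
λ = hc/ΔE = (6.63×10^-34·3.00×10^8)/6.931×10^-19 = 2.87×10^-7 m = 287 nm.

λ = 287 nm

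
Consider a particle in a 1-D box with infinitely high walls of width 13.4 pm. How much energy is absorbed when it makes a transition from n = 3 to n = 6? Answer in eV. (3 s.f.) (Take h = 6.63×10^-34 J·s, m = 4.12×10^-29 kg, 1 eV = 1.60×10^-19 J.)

|ΔE| = 1.25×10^3 eV

E_1 = h²/(8mL²) = 7.427×10^-18 J.
|ΔE| = |3² − 6²|·E_1 = 27·7.427×10^-18 J = 2.005×10^-16 J = 1.25×10^3 eV.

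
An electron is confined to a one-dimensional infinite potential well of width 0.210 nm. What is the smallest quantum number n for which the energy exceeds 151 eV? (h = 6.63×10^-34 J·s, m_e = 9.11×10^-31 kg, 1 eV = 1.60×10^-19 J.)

E_1 = h²/(8m_eL²) = 1.368×10^-18 J = 8.550 eV.
Need n² > 151/8.550 = 17.66, i.e. n > 4.202.
The smallest integer satisfying this is n = 5.

n = 5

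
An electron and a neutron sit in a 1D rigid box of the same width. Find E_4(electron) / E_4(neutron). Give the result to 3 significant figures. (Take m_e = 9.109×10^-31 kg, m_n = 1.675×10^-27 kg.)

E_n ∝ 1/m at fixed n and L, so the ratio is m_n/m_e = 1.675×10^-27/9.109×10^-31 = 1.84×10^3.

1.84×10^3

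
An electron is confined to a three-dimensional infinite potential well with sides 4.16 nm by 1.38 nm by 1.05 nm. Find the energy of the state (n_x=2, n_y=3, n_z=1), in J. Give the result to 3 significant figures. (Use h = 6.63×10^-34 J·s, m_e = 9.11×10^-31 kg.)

E = 3.54×10^-19 J

For a 3D rectangular well E = (h²/8m_e)·Σ n_i²/L_i² = (6.63×10^-34)²/(8·9.11×10^-31) · [2²/(4.16 nm)² + 3²/(1.38 nm)² + 1²/(1.05 nm)²].
Evaluating gives E = 3.54×10^-19 J.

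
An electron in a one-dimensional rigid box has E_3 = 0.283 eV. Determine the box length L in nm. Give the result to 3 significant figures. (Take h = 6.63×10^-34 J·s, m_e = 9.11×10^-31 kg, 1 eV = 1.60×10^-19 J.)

From E_n = n²h²/(8m_eL²), L = n·h/√(8m_eE_n).
E_3 = 0.283 eV = 4.528×10^-20 J, so L = 3·6.63×10^-34/√(8·9.11×10^-31·4.528×10^-20) = 3.46×10^-9 m = 3.46 nm.

L = 3.46 nm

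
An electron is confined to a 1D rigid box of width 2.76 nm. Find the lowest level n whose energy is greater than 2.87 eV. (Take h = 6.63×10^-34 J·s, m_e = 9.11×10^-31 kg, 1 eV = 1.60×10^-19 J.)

n = 8

E_1 = h²/(8m_eL²) = 7.918×10^-21 J = 0.04949 eV.
Need n² > 2.87/0.04949 = 57.99, i.e. n > 7.615.
The smallest integer satisfying this is n = 8.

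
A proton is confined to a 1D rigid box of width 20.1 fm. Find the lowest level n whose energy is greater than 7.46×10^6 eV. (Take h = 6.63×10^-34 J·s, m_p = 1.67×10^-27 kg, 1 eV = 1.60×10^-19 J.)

E_1 = h²/(8m_pL²) = 8.144×10^-14 J = 5.090×10^5 eV.
Need n² > 7.46×10^6/5.090×10^5 = 14.66, i.e. n > 3.829.
The smallest integer satisfying this is n = 4.

n = 4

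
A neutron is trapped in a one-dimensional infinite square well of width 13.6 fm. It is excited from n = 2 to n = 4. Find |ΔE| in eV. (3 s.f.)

|ΔE| = 1.33×10^7 eV

E_1 = h²/(8m_nL²) = 1.771×10^-13 J.
|ΔE| = |2² − 4²|·E_1 = 12·1.771×10^-13 J = 2.125×10^-12 J = 1.33×10^7 eV.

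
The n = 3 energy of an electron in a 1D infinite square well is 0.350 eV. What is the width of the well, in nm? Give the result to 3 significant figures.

From E_n = n²h²/(8m_eL²), L = n·h/√(8m_eE_n).
E_3 = 0.350 eV = 5.607×10^-20 J, so L = 3·6.626×10^-34/√(8·9.109×10^-31·5.607×10^-20) = 3.11×10^-9 m = 3.11 nm.

L = 3.11 nm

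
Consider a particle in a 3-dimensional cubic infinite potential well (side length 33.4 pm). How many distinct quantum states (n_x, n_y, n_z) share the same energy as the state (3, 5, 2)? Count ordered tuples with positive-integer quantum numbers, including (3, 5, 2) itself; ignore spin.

The level has n_x² + n_y² + n_z² = 38. The ordered positive-integer solutions are (1, 1, 6), (1, 6, 1), (2, 3, 5), (2, 5, 3), (3, 2, 5), (3, 5, 2), (5, 2, 3), (5, 3, 2), (6, 1, 1).
That gives 9 states.

degeneracy = 9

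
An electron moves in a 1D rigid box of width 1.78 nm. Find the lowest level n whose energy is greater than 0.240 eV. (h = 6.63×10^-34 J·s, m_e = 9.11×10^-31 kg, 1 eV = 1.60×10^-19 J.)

n = 2

E_1 = h²/(8m_eL²) = 1.904×10^-20 J = 0.1190 eV.
Need n² > 0.240/0.1190 = 2.017, i.e. n > 1.420.
The smallest integer satisfying this is n = 2.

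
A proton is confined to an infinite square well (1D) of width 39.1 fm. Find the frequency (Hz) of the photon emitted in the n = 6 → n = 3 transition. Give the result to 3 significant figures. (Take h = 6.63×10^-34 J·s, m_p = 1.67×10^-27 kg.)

f = 8.76×10^20 Hz

E_1 = h²/(8m_pL²) = 2.152×10^-14 J and ΔE = (6² − 3²)E_1 = 5.810×10^-13 J.
f = ΔE/h = 5.810×10^-13/6.63×10^-34 = 8.76×10^20 Hz.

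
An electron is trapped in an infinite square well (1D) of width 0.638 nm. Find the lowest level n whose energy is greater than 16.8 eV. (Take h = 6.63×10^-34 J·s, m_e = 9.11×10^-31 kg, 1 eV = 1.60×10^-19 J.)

n = 5

E_1 = h²/(8m_eL²) = 1.482×10^-19 J = 0.9263 eV.
Need n² > 16.8/0.9263 = 18.14, i.e. n > 4.259.
The smallest integer satisfying this is n = 5.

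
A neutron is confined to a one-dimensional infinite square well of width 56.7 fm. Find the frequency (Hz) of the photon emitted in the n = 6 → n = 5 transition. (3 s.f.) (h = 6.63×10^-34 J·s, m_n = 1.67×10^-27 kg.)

E_1 = h²/(8m_nL²) = 1.023×10^-14 J and ΔE = (6² − 5²)E_1 = 1.125×10^-13 J.
f = ΔE/h = 1.125×10^-13/6.63×10^-34 = 1.70×10^20 Hz.

f = 1.70×10^20 Hz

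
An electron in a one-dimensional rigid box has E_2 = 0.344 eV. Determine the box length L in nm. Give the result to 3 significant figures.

From E_n = n²h²/(8m_eL²), L = n·h/√(8m_eE_n).
E_2 = 0.344 eV = 5.511×10^-20 J, so L = 2·6.626×10^-34/√(8·9.109×10^-31·5.511×10^-20) = 2.09×10^-9 m = 2.09 nm.

L = 2.09 nm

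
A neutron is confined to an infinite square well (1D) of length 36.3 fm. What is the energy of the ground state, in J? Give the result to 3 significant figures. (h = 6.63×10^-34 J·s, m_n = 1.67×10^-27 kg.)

For an infinite well E_n = n²h²/(8m_nL²), so E_1 = h²/(8m_nL²) = (6.63×10^-34)²/(8·1.67×10^-27·(3.63×10^-14 m)²) = 2.497×10^-14 J.

E_1 = 2.50×10^-14 J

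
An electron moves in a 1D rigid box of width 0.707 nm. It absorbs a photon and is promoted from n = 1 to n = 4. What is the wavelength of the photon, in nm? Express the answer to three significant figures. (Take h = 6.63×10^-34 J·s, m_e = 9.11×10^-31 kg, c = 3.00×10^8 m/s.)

λ = 110 nm

E_1 = h²/(8m_eL²) = 1.207×10^-19 J, so ΔE = (4² − 1²)E_1 = 1.811×10^-18 J.
λ = hc/ΔE = (6.63×10^-34·3.00×10^8)/1.811×10^-18 = 1.10×10^-7 m = 110 nm.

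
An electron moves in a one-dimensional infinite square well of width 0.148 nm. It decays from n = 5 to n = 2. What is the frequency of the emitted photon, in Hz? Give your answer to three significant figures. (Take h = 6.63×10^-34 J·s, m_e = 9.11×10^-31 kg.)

E_1 = h²/(8m_eL²) = 2.754×10^-18 J and ΔE = (5² − 2²)E_1 = 5.783×10^-17 J.
f = ΔE/h = 5.783×10^-17/6.63×10^-34 = 8.72×10^16 Hz.

f = 8.72×10^16 Hz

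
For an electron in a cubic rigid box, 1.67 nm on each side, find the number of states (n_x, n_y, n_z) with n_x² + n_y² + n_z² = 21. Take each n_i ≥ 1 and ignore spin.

degeneracy = 6

The level has n_x² + n_y² + n_z² = 21. The ordered positive-integer solutions are (1, 2, 4), (1, 4, 2), (2, 1, 4), (2, 4, 1), (4, 1, 2), (4, 2, 1).
That gives 6 states.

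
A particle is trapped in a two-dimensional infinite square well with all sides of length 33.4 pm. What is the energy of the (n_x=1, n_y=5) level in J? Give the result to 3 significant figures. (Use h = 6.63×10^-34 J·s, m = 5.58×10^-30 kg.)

For a 2D rectangular well E = (h²/8m)·Σ n_i²/L_i² = (6.63×10^-34)²/(8·5.58×10^-30) · [1²/(33.4 pm)² + 5²/(33.4 pm)²].
Evaluating gives E = 2.30×10^-16 J.

E = 2.30×10^-16 J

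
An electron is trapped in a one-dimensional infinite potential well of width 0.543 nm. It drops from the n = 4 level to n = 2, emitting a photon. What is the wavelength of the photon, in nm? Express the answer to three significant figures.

E_1 = h²/(8m_eL²) = 2.043×10^-19 J, so ΔE = (4² − 2²)E_1 = 2.452×10^-18 J.
λ = hc/ΔE = (6.626×10^-34·2.998×10^8)/2.452×10^-18 = 8.10×10^-8 m = 81.0 nm.

λ = 81.0 nm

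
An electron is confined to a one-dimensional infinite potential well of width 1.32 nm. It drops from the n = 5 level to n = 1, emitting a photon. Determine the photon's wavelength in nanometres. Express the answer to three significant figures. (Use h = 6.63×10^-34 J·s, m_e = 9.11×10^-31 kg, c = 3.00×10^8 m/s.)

E_1 = h²/(8m_eL²) = 3.462×10^-20 J, so ΔE = (5² − 1²)E_1 = 8.309×10^-19 J.
λ = hc/ΔE = (6.63×10^-34·3.00×10^8)/8.309×10^-19 = 2.39×10^-7 m = 239 nm.

λ = 239 nm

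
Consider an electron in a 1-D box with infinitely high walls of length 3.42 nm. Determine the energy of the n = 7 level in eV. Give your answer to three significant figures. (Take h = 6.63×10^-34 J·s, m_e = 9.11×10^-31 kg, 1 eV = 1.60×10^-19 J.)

For an infinite well E_n = n²h²/(8m_eL²), so E_1 = h²/(8m_eL²) = (6.63×10^-34)²/(8·9.11×10^-31·(3.42×10^-9 m)²) = 5.157×10^-21 J.
Then E_7 = 7²·E_1 = 49·5.157×10^-21 J = 2.527×10^-19 J.
Converting, E_7 = 2.527×10^-19 J / (1.60×10^-19 J/eV) = 1.58 eV.

E_7 = 1.58 eV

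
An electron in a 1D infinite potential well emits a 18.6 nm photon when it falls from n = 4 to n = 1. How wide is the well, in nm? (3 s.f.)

The photon carries ΔE = hc/λ = 6.626×10^-34·2.998×10^8/1.86×10^-8 m = 1.068×10^-17 J.
Since ΔE = (4² − 1²)E_1, E_1 = 7.120×10^-19 J, and L = h/√(8m_eE_1) = 2.91×10^-10 m = 0.291 nm.

L = 0.291 nm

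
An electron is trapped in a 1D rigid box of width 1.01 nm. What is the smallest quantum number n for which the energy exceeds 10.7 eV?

E_1 = h²/(8m_eL²) = 5.906×10^-20 J = 0.3687 eV.
Need n² > 10.7/0.3687 = 29.02, i.e. n > 5.387.
The smallest integer satisfying this is n = 6.

n = 6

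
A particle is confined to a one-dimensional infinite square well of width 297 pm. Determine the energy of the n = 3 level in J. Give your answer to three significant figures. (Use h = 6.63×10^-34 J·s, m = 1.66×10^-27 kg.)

For an infinite well E_n = n²h²/(8mL²), so E_1 = h²/(8mL²) = (6.63×10^-34)²/(8·1.66×10^-27·(2.97×10^-10 m)²) = 3.752×10^-22 J.
Then E_3 = 3²·E_1 = 9·3.752×10^-22 J = 3.38×10^-21 J.

E_3 = 3.38×10^-21 J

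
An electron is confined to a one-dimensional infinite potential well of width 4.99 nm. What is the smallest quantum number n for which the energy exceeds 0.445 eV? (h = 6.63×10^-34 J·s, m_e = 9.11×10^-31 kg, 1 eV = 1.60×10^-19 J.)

n = 6

E_1 = h²/(8m_eL²) = 2.422×10^-21 J = 0.01514 eV.
Need n² > 0.445/0.01514 = 29.39, i.e. n > 5.421.
The smallest integer satisfying this is n = 6.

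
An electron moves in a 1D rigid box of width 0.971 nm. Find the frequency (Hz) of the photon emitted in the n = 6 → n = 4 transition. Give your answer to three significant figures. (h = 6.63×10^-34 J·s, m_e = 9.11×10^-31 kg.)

E_1 = h²/(8m_eL²) = 6.397×10^-20 J and ΔE = (6² − 4²)E_1 = 1.279×10^-18 J.
f = ΔE/h = 1.279×10^-18/6.63×10^-34 = 1.93×10^15 Hz.

f = 1.93×10^15 Hz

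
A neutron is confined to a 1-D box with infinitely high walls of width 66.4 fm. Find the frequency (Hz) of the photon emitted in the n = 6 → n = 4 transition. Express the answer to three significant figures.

E_1 = h²/(8m_nL²) = 7.431×10^-15 J and ΔE = (6² − 4²)E_1 = 1.486×10^-13 J.
f = ΔE/h = 1.486×10^-13/6.626×10^-34 = 2.24×10^20 Hz.

f = 2.24×10^20 Hz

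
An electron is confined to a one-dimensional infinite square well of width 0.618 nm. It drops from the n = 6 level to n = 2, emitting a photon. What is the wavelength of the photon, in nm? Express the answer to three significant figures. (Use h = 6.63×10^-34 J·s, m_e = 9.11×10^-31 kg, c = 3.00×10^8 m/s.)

λ = 39.4 nm

E_1 = h²/(8m_eL²) = 1.579×10^-19 J, so ΔE = (6² − 2²)E_1 = 5.053×10^-18 J.
λ = hc/ΔE = (6.63×10^-34·3.00×10^8)/5.053×10^-18 = 3.94×10^-8 m = 39.4 nm.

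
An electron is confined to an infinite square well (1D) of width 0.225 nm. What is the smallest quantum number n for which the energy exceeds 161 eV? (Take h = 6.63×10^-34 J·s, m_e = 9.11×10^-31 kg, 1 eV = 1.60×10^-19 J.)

n = 5

E_1 = h²/(8m_eL²) = 1.191×10^-18 J = 7.444 eV.
Need n² > 161/7.444 = 21.63, i.e. n > 4.651.
The smallest integer satisfying this is n = 5.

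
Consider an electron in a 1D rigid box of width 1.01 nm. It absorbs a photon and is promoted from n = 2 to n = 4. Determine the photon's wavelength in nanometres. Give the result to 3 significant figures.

E_1 = h²/(8m_eL²) = 5.906×10^-20 J, so ΔE = (4² − 2²)E_1 = 7.087×10^-19 J.
λ = hc/ΔE = (6.626×10^-34·2.998×10^8)/7.087×10^-19 = 2.80×10^-7 m = 280 nm.

λ = 280 nm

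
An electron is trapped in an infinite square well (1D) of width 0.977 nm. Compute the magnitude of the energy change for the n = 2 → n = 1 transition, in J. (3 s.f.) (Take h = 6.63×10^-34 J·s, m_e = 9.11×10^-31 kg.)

E_1 = h²/(8m_eL²) = 6.319×10^-20 J.
|ΔE| = |2² − 1²|·E_1 = 3·6.319×10^-20 J = 1.90×10^-19 J.

|ΔE| = 1.90×10^-19 J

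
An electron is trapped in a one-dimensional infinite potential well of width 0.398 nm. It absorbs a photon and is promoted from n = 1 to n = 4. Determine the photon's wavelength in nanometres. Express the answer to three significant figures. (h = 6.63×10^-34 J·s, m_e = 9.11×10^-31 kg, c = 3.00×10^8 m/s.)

E_1 = h²/(8m_eL²) = 3.808×10^-19 J, so ΔE = (4² − 1²)E_1 = 5.712×10^-18 J.
λ = hc/ΔE = (6.63×10^-34·3.00×10^8)/5.712×10^-18 = 3.48×10^-8 m = 34.8 nm.

λ = 34.8 nm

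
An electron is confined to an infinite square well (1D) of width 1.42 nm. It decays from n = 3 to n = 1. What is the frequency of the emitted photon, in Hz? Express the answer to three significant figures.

E_1 = h²/(8m_eL²) = 2.988×10^-20 J and ΔE = (3² − 1²)E_1 = 2.390×10^-19 J.
f = ΔE/h = 2.390×10^-19/6.626×10^-34 = 3.61×10^14 Hz.

f = 3.61×10^14 Hz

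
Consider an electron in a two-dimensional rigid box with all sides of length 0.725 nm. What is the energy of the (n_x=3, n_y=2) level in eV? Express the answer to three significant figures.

For a 2D rectangular well E = (h²/8m_e)·Σ n_i²/L_i² = (6.626×10^-34)²/(8·9.109×10^-31) · [3²/(0.725 nm)² + 2²/(0.725 nm)²].
Evaluating gives E = 1.490×10^-18 J = 9.30 eV.

E = 9.30 eV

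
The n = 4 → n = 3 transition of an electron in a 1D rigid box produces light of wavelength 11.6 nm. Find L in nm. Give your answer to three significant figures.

The photon carries ΔE = hc/λ = 6.626×10^-34·2.998×10^8/1.16×10^-8 m = 1.712×10^-17 J.
Since ΔE = (4² − 3²)E_1, E_1 = 2.446×10^-18 J, and L = h/√(8m_eE_1) = 1.57×10^-10 m = 0.157 nm.

L = 0.157 nm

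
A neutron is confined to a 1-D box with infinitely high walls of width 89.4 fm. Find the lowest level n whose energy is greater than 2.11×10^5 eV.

E_1 = h²/(8m_nL²) = 4.099×10^-15 J = 2.559×10^4 eV.
Need n² > 2.11×10^5/2.559×10^4 = 8.245, i.e. n > 2.871.
The smallest integer satisfying this is n = 3.

n = 3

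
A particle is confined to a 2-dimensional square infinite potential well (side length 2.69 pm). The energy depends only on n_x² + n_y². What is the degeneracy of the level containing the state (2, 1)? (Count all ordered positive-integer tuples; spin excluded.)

The level has n_x² + n_y² = 5. The ordered positive-integer solutions are (1, 2), (2, 1).
That gives 2 states.

degeneracy = 2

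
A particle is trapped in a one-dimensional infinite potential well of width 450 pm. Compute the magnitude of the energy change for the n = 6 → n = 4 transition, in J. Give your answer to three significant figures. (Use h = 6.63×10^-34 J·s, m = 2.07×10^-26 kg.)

E_1 = h²/(8mL²) = 1.311×10^-23 J.
|ΔE| = |6² − 4²|·E_1 = 20·1.311×10^-23 J = 2.62×10^-22 J.

|ΔE| = 2.62×10^-22 J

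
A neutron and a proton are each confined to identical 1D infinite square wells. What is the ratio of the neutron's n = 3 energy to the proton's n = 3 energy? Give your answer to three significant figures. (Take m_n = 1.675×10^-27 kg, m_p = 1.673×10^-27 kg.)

E_n ∝ 1/m at fixed n and L, so the ratio is m_p/m_n = 1.673×10^-27/1.675×10^-27 = 0.999.

0.999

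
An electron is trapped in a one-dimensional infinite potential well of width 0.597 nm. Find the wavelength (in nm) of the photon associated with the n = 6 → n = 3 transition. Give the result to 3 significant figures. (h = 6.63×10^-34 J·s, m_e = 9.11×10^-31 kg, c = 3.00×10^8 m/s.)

λ = 43.5 nm

E_1 = h²/(8m_eL²) = 1.692×10^-19 J, so ΔE = (6² − 3²)E_1 = 4.568×10^-18 J.
λ = hc/ΔE = (6.63×10^-34·3.00×10^8)/4.568×10^-18 = 4.35×10^-8 m = 43.5 nm.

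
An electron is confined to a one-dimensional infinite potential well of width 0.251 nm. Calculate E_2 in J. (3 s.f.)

For an infinite well E_n = n²h²/(8m_eL²), so E_1 = h²/(8m_eL²) = (6.626×10^-34)²/(8·9.109×10^-31·(2.51×10^-10 m)²) = 9.563×10^-19 J.
Then E_2 = 2²·E_1 = 4·9.563×10^-19 J = 3.83×10^-18 J.

E_2 = 3.83×10^-18 J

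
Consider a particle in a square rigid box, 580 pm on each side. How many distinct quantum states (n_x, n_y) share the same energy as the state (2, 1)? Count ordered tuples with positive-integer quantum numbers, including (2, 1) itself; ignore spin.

degeneracy = 2

The level has n_x² + n_y² = 5. The ordered positive-integer solutions are (1, 2), (2, 1).
That gives 2 states.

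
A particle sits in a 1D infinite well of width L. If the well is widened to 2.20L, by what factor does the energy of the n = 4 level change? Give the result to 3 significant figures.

0.207

E_n ∝ 1/L², so the energy scales by 1/2.20² = 0.207.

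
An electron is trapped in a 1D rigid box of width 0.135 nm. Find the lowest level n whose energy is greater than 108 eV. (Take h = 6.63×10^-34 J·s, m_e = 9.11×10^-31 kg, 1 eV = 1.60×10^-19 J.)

n = 3

E_1 = h²/(8m_eL²) = 3.309×10^-18 J = 20.68 eV.
Need n² > 108/20.68 = 5.222, i.e. n > 2.285.
The smallest integer satisfying this is n = 3.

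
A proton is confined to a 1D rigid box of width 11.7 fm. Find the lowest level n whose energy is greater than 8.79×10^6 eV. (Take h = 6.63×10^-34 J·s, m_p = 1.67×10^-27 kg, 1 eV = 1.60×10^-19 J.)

n = 3

E_1 = h²/(8m_pL²) = 2.404×10^-13 J = 1.503×10^6 eV.
Need n² > 8.79×10^6/1.503×10^6 = 5.848, i.e. n > 2.418.
The smallest integer satisfying this is n = 3.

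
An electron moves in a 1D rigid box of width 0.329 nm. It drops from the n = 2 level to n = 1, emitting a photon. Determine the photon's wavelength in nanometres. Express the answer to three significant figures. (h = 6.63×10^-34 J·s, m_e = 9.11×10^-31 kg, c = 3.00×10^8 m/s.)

E_1 = h²/(8m_eL²) = 5.572×10^-19 J, so ΔE = (2² − 1²)E_1 = 1.672×10^-18 J.
λ = hc/ΔE = (6.63×10^-34·3.00×10^8)/1.672×10^-18 = 1.19×10^-7 m = 119 nm.

λ = 119 nm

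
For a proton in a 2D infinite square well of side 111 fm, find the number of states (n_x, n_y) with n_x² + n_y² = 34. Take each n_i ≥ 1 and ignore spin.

The level has n_x² + n_y² = 34. The ordered positive-integer solutions are (3, 5), (5, 3).
That gives 2 states.

degeneracy = 2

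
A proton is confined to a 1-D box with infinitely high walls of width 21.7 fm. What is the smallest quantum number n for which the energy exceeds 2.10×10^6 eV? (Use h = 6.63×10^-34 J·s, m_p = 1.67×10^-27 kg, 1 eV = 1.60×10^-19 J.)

n = 3

E_1 = h²/(8m_pL²) = 6.987×10^-14 J = 4.367×10^5 eV.
Need n² > 2.10×10^6/4.367×10^5 = 4.809, i.e. n > 2.193.
The smallest integer satisfying this is n = 3.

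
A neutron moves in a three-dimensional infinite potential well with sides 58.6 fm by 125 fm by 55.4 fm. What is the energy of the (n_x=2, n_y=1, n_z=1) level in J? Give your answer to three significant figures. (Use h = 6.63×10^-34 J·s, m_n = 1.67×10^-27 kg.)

E = 5.12×10^-14 J

For a 3D rectangular well E = (h²/8m_n)·Σ n_i²/L_i² = (6.63×10^-34)²/(8·1.67×10^-27) · [2²/(58.6 fm)² + 1²/(125 fm)² + 1²/(55.4 fm)²].
Evaluating gives E = 5.12×10^-14 J.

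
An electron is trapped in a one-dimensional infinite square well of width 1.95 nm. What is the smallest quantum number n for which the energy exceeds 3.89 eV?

n = 7

E_1 = h²/(8m_eL²) = 1.584×10^-20 J = 0.09888 eV.
Need n² > 3.89/0.09888 = 39.34, i.e. n > 6.272.
The smallest integer satisfying this is n = 7.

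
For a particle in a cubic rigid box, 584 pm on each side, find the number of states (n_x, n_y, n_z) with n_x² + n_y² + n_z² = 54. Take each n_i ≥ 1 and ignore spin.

The level has n_x² + n_y² + n_z² = 54. The ordered positive-integer solutions are (1, 2, 7), (1, 7, 2), (2, 1, 7), (2, 5, 5), (2, 7, 1), (3, 3, 6), (3, 6, 3), (5, 2, 5), (5, 5, 2), (6, 3, 3), (7, 1, 2), (7, 2, 1).
That gives 12 states.

degeneracy = 12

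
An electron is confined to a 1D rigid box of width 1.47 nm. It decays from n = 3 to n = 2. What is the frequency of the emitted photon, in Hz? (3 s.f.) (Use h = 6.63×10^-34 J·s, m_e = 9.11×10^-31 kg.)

f = 2.10×10^14 Hz

E_1 = h²/(8m_eL²) = 2.791×10^-20 J and ΔE = (3² − 2²)E_1 = 1.395×10^-19 J.
f = ΔE/h = 1.395×10^-19/6.63×10^-34 = 2.10×10^14 Hz.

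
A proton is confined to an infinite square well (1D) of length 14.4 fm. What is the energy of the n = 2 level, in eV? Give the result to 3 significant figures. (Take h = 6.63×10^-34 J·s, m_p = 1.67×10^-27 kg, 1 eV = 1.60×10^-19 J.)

For an infinite well E_n = n²h²/(8m_pL²), so E_1 = h²/(8m_pL²) = (6.63×10^-34)²/(8·1.67×10^-27·(1.44×10^-14 m)²) = 1.587×10^-13 J.
Then E_2 = 2²·E_1 = 4·1.587×10^-13 J = 6.348×10^-13 J.
Converting, E_2 = 6.348×10^-13 J / (1.60×10^-19 J/eV) = 3.97×10^6 eV.

E_2 = 3.97×10^6 eV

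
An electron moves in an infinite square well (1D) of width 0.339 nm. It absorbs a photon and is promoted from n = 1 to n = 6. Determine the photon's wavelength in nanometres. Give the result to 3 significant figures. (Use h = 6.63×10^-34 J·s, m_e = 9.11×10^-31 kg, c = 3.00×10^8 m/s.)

λ = 10.8 nm

E_1 = h²/(8m_eL²) = 5.248×10^-19 J, so ΔE = (6² − 1²)E_1 = 1.837×10^-17 J.
λ = hc/ΔE = (6.63×10^-34·3.00×10^8)/1.837×10^-17 = 1.08×10^-8 m = 10.8 nm.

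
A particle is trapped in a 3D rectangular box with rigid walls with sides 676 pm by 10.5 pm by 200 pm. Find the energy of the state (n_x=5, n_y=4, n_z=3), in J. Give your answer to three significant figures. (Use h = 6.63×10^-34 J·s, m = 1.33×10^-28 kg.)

For a 3D rectangular well E = (h²/8m)·Σ n_i²/L_i² = (6.63×10^-34)²/(8·1.33×10^-28) · [5²/(676 pm)² + 4²/(10.5 pm)² + 3²/(200 pm)²].
Evaluating gives E = 6.01×10^-17 J.

E = 6.01×10^-17 J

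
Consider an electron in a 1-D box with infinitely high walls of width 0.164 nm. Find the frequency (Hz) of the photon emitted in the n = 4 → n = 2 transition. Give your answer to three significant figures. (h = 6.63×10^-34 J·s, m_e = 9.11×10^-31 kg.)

f = 4.06×10^16 Hz

E_1 = h²/(8m_eL²) = 2.242×10^-18 J and ΔE = (4² − 2²)E_1 = 2.690×10^-17 J.
f = ΔE/h = 2.690×10^-17/6.63×10^-34 = 4.06×10^16 Hz.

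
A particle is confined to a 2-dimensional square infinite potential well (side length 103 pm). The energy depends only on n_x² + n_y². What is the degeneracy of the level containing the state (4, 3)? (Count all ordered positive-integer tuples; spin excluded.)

degeneracy = 2

The level has n_x² + n_y² = 25. The ordered positive-integer solutions are (3, 4), (4, 3).
That gives 2 states.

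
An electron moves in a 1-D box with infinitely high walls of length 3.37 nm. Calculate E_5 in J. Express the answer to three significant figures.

E_5 = 1.33×10^-19 J

For an infinite well E_n = n²h²/(8m_eL²), so E_1 = h²/(8m_eL²) = (6.626×10^-34)²/(8·9.109×10^-31·(3.37×10^-9 m)²) = 5.305×10^-21 J.
Then E_5 = 5²·E_1 = 25·5.305×10^-21 J = 1.33×10^-19 J.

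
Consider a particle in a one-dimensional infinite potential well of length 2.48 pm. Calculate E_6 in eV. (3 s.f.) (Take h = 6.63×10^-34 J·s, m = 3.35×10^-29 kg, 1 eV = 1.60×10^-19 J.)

For an infinite well E_n = n²h²/(8mL²), so E_1 = h²/(8mL²) = (6.63×10^-34)²/(8·3.35×10^-29·(2.48×10^-12 m)²) = 2.667×10^-16 J.
Then E_6 = 6²·E_1 = 36·2.667×10^-16 J = 9.601×10^-15 J.
Converting, E_6 = 9.601×10^-15 J / (1.60×10^-19 J/eV) = 6.00×10^4 eV.

E_6 = 6.00×10^4 eV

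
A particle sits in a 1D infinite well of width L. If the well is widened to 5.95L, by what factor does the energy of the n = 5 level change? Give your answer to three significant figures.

E_n ∝ 1/L², so the energy scales by 1/5.95² = 0.0282.

0.0282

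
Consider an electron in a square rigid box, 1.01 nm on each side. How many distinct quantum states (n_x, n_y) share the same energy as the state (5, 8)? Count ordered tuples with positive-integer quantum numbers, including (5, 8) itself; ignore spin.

degeneracy = 2

The level has n_x² + n_y² = 89. The ordered positive-integer solutions are (5, 8), (8, 5).
That gives 2 states.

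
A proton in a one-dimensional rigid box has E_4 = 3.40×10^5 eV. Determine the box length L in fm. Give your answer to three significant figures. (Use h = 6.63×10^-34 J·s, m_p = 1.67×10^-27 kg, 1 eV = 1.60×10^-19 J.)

L = 98.4 fm

From E_n = n²h²/(8m_pL²), L = n·h/√(8m_pE_n).
E_4 = 3.40×10^5 eV = 5.440×10^-14 J, so L = 4·6.63×10^-34/√(8·1.67×10^-27·5.440×10^-14) = 9.84×10^-14 m = 98.4 fm.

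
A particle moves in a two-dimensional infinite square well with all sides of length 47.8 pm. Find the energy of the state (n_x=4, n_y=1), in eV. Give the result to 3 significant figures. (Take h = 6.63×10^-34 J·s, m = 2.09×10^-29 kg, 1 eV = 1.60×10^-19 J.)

For a 2D rectangular well E = (h²/8m)·Σ n_i²/L_i² = (6.63×10^-34)²/(8·2.09×10^-29) · [4²/(47.8 pm)² + 1²/(47.8 pm)²].
Evaluating gives E = 1.956×10^-17 J = 122 eV.

E = 122 eV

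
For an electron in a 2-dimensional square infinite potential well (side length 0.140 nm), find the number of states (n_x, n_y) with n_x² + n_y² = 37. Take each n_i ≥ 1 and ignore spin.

The level has n_x² + n_y² = 37. The ordered positive-integer solutions are (1, 6), (6, 1).
That gives 2 states.

degeneracy = 2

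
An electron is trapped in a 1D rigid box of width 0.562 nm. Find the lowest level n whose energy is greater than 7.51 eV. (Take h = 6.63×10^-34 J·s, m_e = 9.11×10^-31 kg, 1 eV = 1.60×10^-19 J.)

E_1 = h²/(8m_eL²) = 1.910×10^-19 J = 1.194 eV.
Need n² > 7.51/1.194 = 6.290, i.e. n > 2.508.
The smallest integer satisfying this is n = 3.

n = 3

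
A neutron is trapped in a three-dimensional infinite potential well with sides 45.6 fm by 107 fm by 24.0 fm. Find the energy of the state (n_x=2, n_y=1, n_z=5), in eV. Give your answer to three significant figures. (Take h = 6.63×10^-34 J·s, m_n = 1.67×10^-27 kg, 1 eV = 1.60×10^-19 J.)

E = 9.34×10^6 eV

For a 3D rectangular well E = (h²/8m_n)·Σ n_i²/L_i² = (6.63×10^-34)²/(8·1.67×10^-27) · [2²/(45.6 fm)² + 1²/(107 fm)² + 5²/(24.0 fm)²].
Evaluating gives E = 1.494×10^-12 J = 9.34×10^6 eV.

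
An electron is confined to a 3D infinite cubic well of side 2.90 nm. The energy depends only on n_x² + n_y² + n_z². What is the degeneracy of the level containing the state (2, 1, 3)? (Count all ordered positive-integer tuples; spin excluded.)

The level has n_x² + n_y² + n_z² = 14. The ordered positive-integer solutions are (1, 2, 3), (1, 3, 2), (2, 1, 3), (2, 3, 1), (3, 1, 2), (3, 2, 1).
That gives 6 states.

degeneracy = 6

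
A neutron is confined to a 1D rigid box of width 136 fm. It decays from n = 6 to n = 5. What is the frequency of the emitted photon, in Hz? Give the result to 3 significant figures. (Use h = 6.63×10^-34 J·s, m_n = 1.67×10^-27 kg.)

f = 2.95×10^19 Hz

E_1 = h²/(8m_nL²) = 1.779×10^-15 J and ΔE = (6² − 5²)E_1 = 1.957×10^-14 J.
f = ΔE/h = 1.957×10^-14/6.63×10^-34 = 2.95×10^19 Hz.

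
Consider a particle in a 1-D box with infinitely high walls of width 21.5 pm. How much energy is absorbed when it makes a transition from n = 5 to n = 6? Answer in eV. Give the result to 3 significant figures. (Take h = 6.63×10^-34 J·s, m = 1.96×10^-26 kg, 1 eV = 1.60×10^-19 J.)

|ΔE| = 0.417 eV

E_1 = h²/(8mL²) = 6.065×10^-21 J.
|ΔE| = |5² − 6²|·E_1 = 11·6.065×10^-21 J = 6.672×10^-20 J = 0.417 eV.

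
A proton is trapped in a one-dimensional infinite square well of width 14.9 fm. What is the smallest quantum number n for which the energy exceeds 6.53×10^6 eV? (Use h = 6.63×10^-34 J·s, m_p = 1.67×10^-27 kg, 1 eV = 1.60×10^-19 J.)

E_1 = h²/(8m_pL²) = 1.482×10^-13 J = 9.262×10^5 eV.
Need n² > 6.53×10^6/9.262×10^5 = 7.050, i.e. n > 2.655.
The smallest integer satisfying this is n = 3.

n = 3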